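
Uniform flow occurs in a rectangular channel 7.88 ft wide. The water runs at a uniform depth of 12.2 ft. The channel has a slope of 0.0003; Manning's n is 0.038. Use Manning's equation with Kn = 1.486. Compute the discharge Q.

Flow area A = b·y = 7.88 × 12.2 = 96.14 ft². Wetted perimeter P = b + 2y = 7.88 + 2×12.2 = 32.28 ft.
Hydraulic radius R = A/P = 96.14/32.28 = 2.978 ft.
Manning's equation: Q = (1.486/n) A R^(2/3) S^(1/2) = (1.486/0.038) × 96.14 × 2.978^(2/3) × 0.0003^(1/2) = 135 ft³/s.

Q = 135 ft³/s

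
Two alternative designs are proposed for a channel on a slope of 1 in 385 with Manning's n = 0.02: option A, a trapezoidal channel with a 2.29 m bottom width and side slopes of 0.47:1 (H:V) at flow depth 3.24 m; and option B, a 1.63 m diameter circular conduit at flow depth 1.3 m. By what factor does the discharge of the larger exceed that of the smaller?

13.2

Channel A: With bottom width b = 2.29 m and side slope z = 0.47: A = (b + zy)y = (2.29 + 0.47×3.24)×3.24 = 12.35 m²; P = b + 2y√(1+z²) = 2.29 + 2×3.24×1.105 = 9.45 m. Hydraulic radius R = A/P = 12.35/9.45 = 1.307 m. Q_A = (1/0.02)·12.35·1.307^(2/3)·√0.002597 = 37.64 m³/s.
Channel B: For a circular section of diameter D = 1.63 m at depth y = 1.3 m, the central angle is θ = 2 arccos(1 − 2y/D) = 4.416 rad. Then A = (D²/8)(θ − sin θ) = 1.784 m² and P = Dθ/2 = 3.599 m. Hydraulic radius R = A/P = 1.784/3.599 = 0.4958 m. Q_B = (1/0.02)·1.784·0.4958^(2/3)·√0.002597 = 2.848 m³/s.
The larger discharge is 37.64 m³/s and the smaller is 2.848 m³/s; the ratio is 13.2.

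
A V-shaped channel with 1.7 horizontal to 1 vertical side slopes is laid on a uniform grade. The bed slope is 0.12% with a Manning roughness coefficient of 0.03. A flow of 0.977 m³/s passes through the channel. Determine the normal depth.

Manning's equation rearranged: A R^(2/3) = nQ / (1·√S) = 0.03 × 0.977 / (√0.0012) = 0.8461.
Trying y = 1.16 m: A R^(2/3) = 1.441 — too large.
Trying y = 0.656 m: A R^(2/3) = 0.3151 — too small.
Trying y = 0.95 m: A R^(2/3) = 0.8459 — matches.

y_n = 0.95 m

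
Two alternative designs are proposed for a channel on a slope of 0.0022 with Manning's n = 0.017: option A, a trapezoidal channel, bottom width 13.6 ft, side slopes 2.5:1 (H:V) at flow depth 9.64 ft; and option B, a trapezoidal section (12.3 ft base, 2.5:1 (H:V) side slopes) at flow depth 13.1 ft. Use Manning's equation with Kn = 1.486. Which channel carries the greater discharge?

Channel A: With bottom width b = 13.6 ft and side slope z = 2.5: A = (b + zy)y = (13.6 + 2.5×9.64)×9.64 = 363.4 ft²; P = b + 2y√(1+z²) = 13.6 + 2×9.64×2.693 = 65.51 ft. Hydraulic radius R = A/P = 363.4/65.51 = 5.547 ft. Q_A = (1.486/0.017)·363.4·5.547^(2/3)·√0.0022 = 4669 ft³/s.
Channel B: With bottom width b = 12.3 ft and side slope z = 2.5: A = (b + zy)y = (12.3 + 2.5×13.1)×13.1 = 590.2 ft²; P = b + 2y√(1+z²) = 12.3 + 2×13.1×2.693 = 82.85 ft. Hydraulic radius R = A/P = 590.2/82.85 = 7.124 ft. Q_B = (1.486/0.017)·590.2·7.124^(2/3)·√0.0022 = 8958 ft³/s.
Q_A = 4669 ft³/s vs Q_B = 8958 ft³/s, so channel B carries more.

channel B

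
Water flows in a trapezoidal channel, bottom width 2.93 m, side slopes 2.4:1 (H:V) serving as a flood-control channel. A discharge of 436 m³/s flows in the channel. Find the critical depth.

y_c = 5.26 m

At critical depth, Q² T / (g A³) = 1, i.e. A³/T = Q²/g = 436²/9.81 = 19380.
Try y = 6.25 m: A³/T = 42740 — high.
Try y = 4.52 m: A³/T = 9808 — low.
Try y = 5.26 m: A³/T = 19430 — ≈ 19380.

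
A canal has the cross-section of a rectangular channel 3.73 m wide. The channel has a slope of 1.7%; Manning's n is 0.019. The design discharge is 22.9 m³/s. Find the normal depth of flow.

y_n = 1.13 m

Manning's equation rearranged: A R^(2/3) = nQ / (1·√S) = 0.019 × 22.9 / (√0.017) = 3.337.
At y = 0.987 m: A R^(2/3) = 2.75 — short.
At y = 1.25 m: A R^(2/3) = 3.843 — over.
At y = 1.13 m: A R^(2/3) = 3.334 — matches.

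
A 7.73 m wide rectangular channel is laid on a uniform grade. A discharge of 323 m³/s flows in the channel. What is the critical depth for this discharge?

y_c = 5.63 m

For a rectangular channel, critical depth y_c = (q²/g)^(1/3) where q = Q/b = 323/7.73 = 41.79 m²/s.
So y_c = (41.79²/9.81)^(1/3) = 5.63 m.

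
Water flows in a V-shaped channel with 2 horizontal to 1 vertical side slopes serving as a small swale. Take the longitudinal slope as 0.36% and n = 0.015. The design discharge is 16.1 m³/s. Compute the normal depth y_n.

y_n = 1.59 m

Manning's equation rearranged: A R^(2/3) = nQ / (1·√S) = 0.015 × 16.1 / (√0.0036) = 4.025.
At y = 1.98 m: A R^(2/3) = 7.23 — high.
At y = 1.23 m: A R^(2/3) = 2.031 — low.
At y = 1.59 m: A R^(2/3) = 4.028 — ≈ 4.025.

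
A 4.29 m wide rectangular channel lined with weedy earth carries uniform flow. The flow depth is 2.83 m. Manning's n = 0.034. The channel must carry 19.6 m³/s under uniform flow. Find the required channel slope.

Flow area A = b·y = 4.29 × 2.83 = 12.14 m². Wetted perimeter P = b + 2y = 4.29 + 2×2.83 = 9.95 m.
Hydraulic radius R = A/P = 12.14/9.95 = 1.22 m.
From Manning's equation, S = [nQ / (1 A R^(2/3))]² = [0.034 × 19.6 / (1 × 12.14 × 1.22^(2/3))]² = 0.00231.

S = 0.00231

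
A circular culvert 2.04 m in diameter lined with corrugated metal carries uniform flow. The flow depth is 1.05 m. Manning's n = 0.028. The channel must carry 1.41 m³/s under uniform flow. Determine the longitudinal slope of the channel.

S = 0.0013

For a circular section of diameter D = 2.04 m at depth y = 1.05 m, the central angle is θ = 2 arccos(1 − 2y/D) = 3.2 rad. Then A = (D²/8)(θ − sin θ) = 1.695 m² and P = Dθ/2 = 3.264 m.
Hydraulic radius R = A/P = 1.695/3.264 = 0.5194 m.
From Manning's equation, S = [nQ / (1 A R^(2/3))]² = [0.028 × 1.41 / (1 × 1.695 × 0.5194^(2/3))]² = 0.0013.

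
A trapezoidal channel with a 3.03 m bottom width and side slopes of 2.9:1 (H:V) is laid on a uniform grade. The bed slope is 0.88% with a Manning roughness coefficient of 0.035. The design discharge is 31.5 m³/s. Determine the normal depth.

Manning's equation rearranged: A R^(2/3) = nQ / (1·√S) = 0.035 × 31.5 / (√0.0088) = 11.75.
Trying y = 1.76 m: A R^(2/3) = 14.65 — high.
Trying y = 1.41 m: A R^(2/3) = 9.073 — low.
Trying y = 1.59 m: A R^(2/3) = 11.74 — close enough.

y_n = 1.59 m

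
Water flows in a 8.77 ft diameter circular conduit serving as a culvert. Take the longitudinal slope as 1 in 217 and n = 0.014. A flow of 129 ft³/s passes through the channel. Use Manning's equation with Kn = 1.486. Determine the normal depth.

y_n = 2.49 ft

Manning's equation rearranged: A R^(2/3) = nQ / (1.486·√S) = 0.014 × 129 / (1.486 × √0.004608) = 17.9.
Trying y = 3.18 ft: A R^(2/3) = 28.65 — too large.
Trying y = 2.05 ft: A R^(2/3) = 12.22 — too small.
Trying y = 2.49 ft: A R^(2/3) = 17.94 — close enough.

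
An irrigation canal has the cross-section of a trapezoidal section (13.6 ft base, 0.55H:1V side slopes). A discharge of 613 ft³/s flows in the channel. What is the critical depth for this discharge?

At critical depth, Q² T / (g A³) = 1, i.e. A³/T = Q²/g = 613²/32.2 = 11670.
Try y = 3.06 ft: A³/T = 6029 — low.
Try y = 4.2 ft: A³/T = 16380 — high.
Try y = 3.77 ft: A³/T = 11630 — matches.

y_c = 3.77 ft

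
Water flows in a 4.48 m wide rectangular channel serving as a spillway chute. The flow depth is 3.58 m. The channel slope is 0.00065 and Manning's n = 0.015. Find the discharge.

Flow area A = b·y = 4.48 × 3.58 = 16.04 m². Wetted perimeter P = b + 2y = 4.48 + 2×3.58 = 11.64 m.
Hydraulic radius R = A/P = 16.04/11.64 = 1.378 m.
Manning's equation: Q = (1/n) A R^(2/3) S^(1/2) = (1/0.015) × 16.04 × 1.378^(2/3) × 0.00065^(1/2) = 33.8 m³/s.

Q = 33.8 m³/s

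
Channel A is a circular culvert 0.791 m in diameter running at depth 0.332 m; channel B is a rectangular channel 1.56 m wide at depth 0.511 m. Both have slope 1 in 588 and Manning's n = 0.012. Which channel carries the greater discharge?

channel B

Channel A: For a circular section of diameter D = 0.791 m at depth y = 0.332 m, the central angle is θ = 2 arccos(1 − 2y/D) = 2.819 rad. Then A = (D²/8)(θ − sin θ) = 0.1957 m² and P = Dθ/2 = 1.115 m. Hydraulic radius R = A/P = 0.1957/1.115 = 0.1755 m. Q_A = (1/0.012)·0.1957·0.1755^(2/3)·√0.001701 = 0.2108 m³/s.
Channel B: Flow area A = b·y = 1.56 × 0.511 = 0.7972 m². Wetted perimeter P = b + 2y = 1.56 + 2×0.511 = 2.582 m. Hydraulic radius R = A/P = 0.7972/2.582 = 0.3087 m. Q_B = (1/0.012)·0.7972·0.3087^(2/3)·√0.001701 = 1.251 m³/s.
Q_A = 0.2108 m³/s vs Q_B = 1.251 m³/s, so channel B carries more.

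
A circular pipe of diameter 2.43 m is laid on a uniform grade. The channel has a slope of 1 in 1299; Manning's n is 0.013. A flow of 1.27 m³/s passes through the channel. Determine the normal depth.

Manning's equation rearranged: A R^(2/3) = nQ / (1·√S) = 0.013 × 1.27 / (√0.0007698) = 0.595.
Trying y = 0.505 m: A R^(2/3) = 0.3148 — low.
Trying y = 0.761 m: A R^(2/3) = 0.7078 — high.
Trying y = 0.696 m: A R^(2/3) = 0.5954 — matches.

y_n = 0.696 m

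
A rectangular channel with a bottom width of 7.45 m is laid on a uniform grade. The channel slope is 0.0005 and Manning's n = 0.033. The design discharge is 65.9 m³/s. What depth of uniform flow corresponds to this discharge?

y_n = 7.18 m

Manning's equation rearranged: A R^(2/3) = nQ / (1·√S) = 0.033 × 65.9 / (√0.0005) = 97.26.
Trying y = 5.12 m: A R^(2/3) = 63.66 — short.
Trying y = 7.18 m: A R^(2/3) = 97.28 — ≈ 97.26.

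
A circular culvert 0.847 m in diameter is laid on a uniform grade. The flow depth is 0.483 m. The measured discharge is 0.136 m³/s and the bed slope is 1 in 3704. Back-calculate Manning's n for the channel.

For a circular section of diameter D = 0.847 m at depth y = 0.483 m, the central angle is θ = 2 arccos(1 − 2y/D) = 3.424 rad. Then A = (D²/8)(θ − sin θ) = 0.332 m² and P = Dθ/2 = 1.45 m.
Hydraulic radius R = A/P = 0.332/1.45 = 0.229 m.
Rearranging Manning's equation: n = (1/Q) A R^(2/3) S^(1/2) = (1/0.136) × 0.332 × 0.229^(2/3) × √0.00027 = 0.015.

n = 0.015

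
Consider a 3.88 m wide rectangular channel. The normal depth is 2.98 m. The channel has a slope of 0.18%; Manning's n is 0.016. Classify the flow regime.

subcritical

Flow area A = b·y = 3.88 × 2.98 = 11.56 m². Wetted perimeter P = b + 2y = 3.88 + 2×2.98 = 9.84 m.
Hydraulic radius R = A/P = 11.56/9.84 = 1.175 m.
V = (1/n) R^(2/3) √S = (1/0.016) × 1.175^(2/3) × √0.0018 = 2.953 m/s. Hydraulic depth D_h = A/T = 11.56/3.88 = 2.98 m.
Froude number Fr = V/√(g·D_h) = 2.953/√(9.81×2.98) = 0.546, which is less than 1, so the flow is subcritical.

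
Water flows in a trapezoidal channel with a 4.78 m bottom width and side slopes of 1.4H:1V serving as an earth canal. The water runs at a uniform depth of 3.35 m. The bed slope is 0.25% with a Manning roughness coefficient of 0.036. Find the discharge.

With bottom width b = 4.78 m and side slope z = 1.4: A = (b + zy)y = (4.78 + 1.4×3.35)×3.35 = 31.72 m²; P = b + 2y√(1+z²) = 4.78 + 2×3.35×1.72 = 16.31 m.
Hydraulic radius R = A/P = 31.72/16.31 = 1.945 m.
Manning's equation: Q = (1/n) A R^(2/3) S^(1/2) = (1/0.036) × 31.72 × 1.945^(2/3) × 0.0025^(1/2) = 68.7 m³/s.

Q = 68.7 m³/s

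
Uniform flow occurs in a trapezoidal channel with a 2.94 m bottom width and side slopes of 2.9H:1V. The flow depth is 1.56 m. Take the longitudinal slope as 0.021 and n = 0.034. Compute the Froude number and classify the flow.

With bottom width b = 2.94 m and side slope z = 2.9: A = (b + zy)y = (2.94 + 2.9×1.56)×1.56 = 11.64 m²; P = b + 2y√(1+z²) = 2.94 + 2×1.56×3.068 = 12.51 m.
Hydraulic radius R = A/P = 11.64/12.51 = 0.9307 m.
V = (1/n) R^(2/3) √S = (1/0.034) × 0.9307^(2/3) × √0.021 = 4.063 m/s. Hydraulic depth D_h = A/T = 11.64/11.99 = 0.9713 m.
Froude number Fr = V/√(g·D_h) = 4.063/√(9.81×0.9713) = 1.32, which is greater than 1, so the flow is supercritical.

supercritical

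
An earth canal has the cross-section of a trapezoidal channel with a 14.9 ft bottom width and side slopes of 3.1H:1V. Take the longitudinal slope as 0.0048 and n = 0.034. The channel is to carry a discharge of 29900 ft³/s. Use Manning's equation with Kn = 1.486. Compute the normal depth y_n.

y_n = 22.5 ft

Manning's equation rearranged: A R^(2/3) = nQ / (1.486·√S) = 0.034 × 29900 / (1.486 × √0.0048) = 9874.
Try y = 16.7 ft: A R^(2/3) = 4818 — low.
Try y = 27.9 ft: A R^(2/3) = 16730 — high.
Try y = 22.5 ft: A R^(2/3) = 9869 — ≈ 9874.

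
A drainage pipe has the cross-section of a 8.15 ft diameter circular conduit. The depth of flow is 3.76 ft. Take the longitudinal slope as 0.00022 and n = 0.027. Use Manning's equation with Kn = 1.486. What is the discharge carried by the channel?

For a circular section of diameter D = 8.15 ft at depth y = 3.76 ft, the central angle is θ = 2 arccos(1 − 2y/D) = 2.987 rad. Then A = (D²/8)(θ − sin θ) = 23.52 ft² and P = Dθ/2 = 12.17 ft.
Hydraulic radius R = A/P = 23.52/12.17 = 1.932 ft.
Manning's equation: Q = (1.486/n) A R^(2/3) S^(1/2) = (1.486/0.027) × 23.52 × 1.932^(2/3) × 0.00022^(1/2) = 29.8 ft³/s.

Q = 29.8 ft³/s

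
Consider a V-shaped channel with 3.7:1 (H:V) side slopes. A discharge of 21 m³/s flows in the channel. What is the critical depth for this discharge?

y_c = 1.46 m

At critical depth, Q² T / (g A³) = 1, i.e. A³/T = Q²/g = 21²/9.81 = 44.95.
Try y = 1.71 m: A³/T = 100.1 — too large.
Try y = 1.3 m: A³/T = 25.42 — too small.
Try y = 1.46 m: A³/T = 45.41 — ≈ 44.95.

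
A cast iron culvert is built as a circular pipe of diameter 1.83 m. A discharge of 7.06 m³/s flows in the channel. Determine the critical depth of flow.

At critical depth, Q² T / (g A³) = 1, i.e. A³/T = Q²/g = 7.06²/9.81 = 5.081.
At y = 1.46 m: A³/T = 7.748 — over.
At y = 1.32 m: A³/T = 5.108 — close enough.

y_c = 1.32 m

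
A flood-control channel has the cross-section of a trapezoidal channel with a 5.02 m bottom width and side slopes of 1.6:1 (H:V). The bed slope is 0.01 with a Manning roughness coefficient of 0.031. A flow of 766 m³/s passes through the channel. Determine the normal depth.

y_n = 6.64 m

Manning's equation rearranged: A R^(2/3) = nQ / (1·√S) = 0.031 × 766 / (√0.01) = 237.5.
At y = 7.4 m: A R^(2/3) = 303.1 — too large.
At y = 5.57 m: A R^(2/3) = 160.7 — too small.
At y = 6.64 m: A R^(2/3) = 237.3 — matches.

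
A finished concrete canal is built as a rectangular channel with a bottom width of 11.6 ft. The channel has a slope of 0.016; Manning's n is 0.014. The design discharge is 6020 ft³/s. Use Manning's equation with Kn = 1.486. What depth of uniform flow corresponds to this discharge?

Manning's equation rearranged: A R^(2/3) = nQ / (1.486·√S) = 0.014 × 6020 / (1.486 × √0.016) = 448.4.
Try y = 17.3 ft: A R^(2/3) = 534.3 — over.
Try y = 14.9 ft: A R^(2/3) = 448.1 — close enough.

y_n = 14.9 ft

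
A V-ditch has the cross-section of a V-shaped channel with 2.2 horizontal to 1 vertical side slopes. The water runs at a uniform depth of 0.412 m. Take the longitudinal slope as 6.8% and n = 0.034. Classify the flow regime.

supercritical

For a triangular section with side slope z = 2.2: A = zy² = 2.2×0.412² = 0.3734 m²; P = 2y√(1+z²) = 2×0.412×2.417 = 1.991 m.
Hydraulic radius R = A/P = 0.3734/1.991 = 0.1875 m.
V = (1/n) R^(2/3) √S = (1/0.034) × 0.1875^(2/3) × √0.068 = 2.513 m/s. Hydraulic depth D_h = A/T = 0.3734/1.813 = 0.206 m.
Froude number Fr = V/√(g·D_h) = 2.513/√(9.81×0.206) = 1.77, which is greater than 1, so the flow is supercritical.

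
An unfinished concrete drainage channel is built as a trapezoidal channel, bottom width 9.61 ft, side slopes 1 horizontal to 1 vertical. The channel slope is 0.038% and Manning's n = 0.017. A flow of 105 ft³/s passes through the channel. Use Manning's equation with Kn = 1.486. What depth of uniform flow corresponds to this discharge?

Manning's equation rearranged: A R^(2/3) = nQ / (1.486·√S) = 0.017 × 105 / (1.486 × √0.00038) = 61.62.
At y = 2.11 ft: A R^(2/3) = 33.65 — too small.
At y = 3.83 ft: A R^(2/3) = 95.27 — too large.
At y = 2.99 ft: A R^(2/3) = 61.49 — close enough.

y_n = 2.99 ft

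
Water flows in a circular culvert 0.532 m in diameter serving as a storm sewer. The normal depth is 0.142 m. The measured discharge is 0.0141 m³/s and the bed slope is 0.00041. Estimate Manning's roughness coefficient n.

For a circular section of diameter D = 0.532 m at depth y = 0.142 m, the central angle is θ = 2 arccos(1 − 2y/D) = 2.172 rad. Then A = (D²/8)(θ − sin θ) = 0.04765 m² and P = Dθ/2 = 0.5777 m.
Hydraulic radius R = A/P = 0.04765/0.5777 = 0.08249 m.
Rearranging Manning's equation: n = (1/Q) A R^(2/3) S^(1/2) = (1/0.0141) × 0.04765 × 0.08249^(2/3) × √0.00041 = 0.013.

n = 0.013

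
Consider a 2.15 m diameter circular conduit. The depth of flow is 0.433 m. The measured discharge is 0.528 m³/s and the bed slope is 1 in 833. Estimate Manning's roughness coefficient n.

n = 0.014

For a circular section of diameter D = 2.15 m at depth y = 0.433 m, the central angle is θ = 2 arccos(1 − 2y/D) = 1.862 rad. Then A = (D²/8)(θ − sin θ) = 0.5221 m² and P = Dθ/2 = 2.001 m.
Hydraulic radius R = A/P = 0.5221/2.001 = 0.2609 m.
Rearranging Manning's equation: n = (1/Q) A R^(2/3) S^(1/2) = (1/0.528) × 0.5221 × 0.2609^(2/3) × √0.0012 = 0.014.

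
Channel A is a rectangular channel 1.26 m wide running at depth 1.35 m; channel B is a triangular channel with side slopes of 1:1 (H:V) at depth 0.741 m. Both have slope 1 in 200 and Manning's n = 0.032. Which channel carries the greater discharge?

channel A

Channel A: Flow area A = b·y = 1.26 × 1.35 = 1.701 m². Wetted perimeter P = b + 2y = 1.26 + 2×1.35 = 3.96 m. Hydraulic radius R = A/P = 1.701/3.96 = 0.4295 m. Q_A = (1/0.032)·1.701·0.4295^(2/3)·√0.005 = 2.14 m³/s.
Channel B: For a triangular section with side slope z = 1: A = zy² = 1×0.741² = 0.5491 m²; P = 2y√(1+z²) = 2×0.741×1.414 = 2.096 m. Hydraulic radius R = A/P = 0.5491/2.096 = 0.262 m. Q_B = (1/0.032)·0.5491·0.262^(2/3)·√0.005 = 0.4968 m³/s.
Q_A = 2.14 m³/s vs Q_B = 0.4968 m³/s, so channel A carries more.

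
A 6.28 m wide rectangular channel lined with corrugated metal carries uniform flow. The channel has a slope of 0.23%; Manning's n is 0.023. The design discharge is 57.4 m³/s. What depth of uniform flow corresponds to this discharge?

y_n = 3.22 m

Manning's equation rearranged: A R^(2/3) = nQ / (1·√S) = 0.023 × 57.4 / (√0.0023) = 27.53.
At y = 2.76 m: A R^(2/3) = 22.4 — low.
At y = 4 m: A R^(2/3) = 36.61 — high.
At y = 3.22 m: A R^(2/3) = 27.54 — close enough.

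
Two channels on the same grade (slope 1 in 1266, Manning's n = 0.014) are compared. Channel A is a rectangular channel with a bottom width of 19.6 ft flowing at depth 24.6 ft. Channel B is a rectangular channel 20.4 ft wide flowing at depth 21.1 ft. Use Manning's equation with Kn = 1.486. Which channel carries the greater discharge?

Channel A: Flow area A = b·y = 19.6 × 24.6 = 482.2 ft². Wetted perimeter P = b + 2y = 19.6 + 2×24.6 = 68.8 ft. Hydraulic radius R = A/P = 482.2/68.8 = 7.008 ft. Q_A = (1.486/0.014)·482.2·7.008^(2/3)·√0.0007899 = 5267 ft³/s.
Channel B: Flow area A = b·y = 20.4 × 21.1 = 430.4 ft². Wetted perimeter P = b + 2y = 20.4 + 2×21.1 = 62.6 ft. Hydraulic radius R = A/P = 430.4/62.6 = 6.876 ft. Q_B = (1.486/0.014)·430.4·6.876^(2/3)·√0.0007899 = 4643 ft³/s.
Q_A = 5267 ft³/s vs Q_B = 4643 ft³/s, so channel A carries more.

channel A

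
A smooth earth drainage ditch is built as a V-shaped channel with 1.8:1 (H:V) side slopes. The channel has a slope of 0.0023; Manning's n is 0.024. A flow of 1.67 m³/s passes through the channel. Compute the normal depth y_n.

Manning's equation rearranged: A R^(2/3) = nQ / (1·√S) = 0.024 × 1.67 / (√0.0023) = 0.8357.
At y = 1.1 m: A R^(2/3) = 1.337 — too large.
At y = 0.748 m: A R^(2/3) = 0.478 — too small.
At y = 0.922 m: A R^(2/3) = 0.8348 — ≈ 0.8357.

y_n = 0.922 m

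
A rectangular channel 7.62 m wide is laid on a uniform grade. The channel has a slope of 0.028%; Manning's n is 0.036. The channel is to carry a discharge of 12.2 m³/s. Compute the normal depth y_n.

y_n = 2.58 m

Manning's equation rearranged: A R^(2/3) = nQ / (1·√S) = 0.036 × 12.2 / (√0.00028) = 26.25.
At y = 2.06 m: A R^(2/3) = 19.05 — low.
At y = 3.04 m: A R^(2/3) = 32.88 — high.
At y = 2.58 m: A R^(2/3) = 26.2 — close enough.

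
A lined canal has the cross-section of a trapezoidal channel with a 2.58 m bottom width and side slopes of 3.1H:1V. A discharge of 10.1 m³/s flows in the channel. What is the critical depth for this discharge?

y_c = 0.836 m

At critical depth, Q² T / (g A³) = 1, i.e. A³/T = Q²/g = 10.1²/9.81 = 10.4.
At y = 0.629 m: A³/T = 3.57 — short.
At y = 1.02 m: A³/T = 22.56 — over.
At y = 0.836 m: A³/T = 10.41 — matches.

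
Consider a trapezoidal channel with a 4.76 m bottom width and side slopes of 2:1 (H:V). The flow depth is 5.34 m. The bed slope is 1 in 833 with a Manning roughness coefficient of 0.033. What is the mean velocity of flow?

With bottom width b = 4.76 m and side slope z = 2: A = (b + zy)y = (4.76 + 2×5.34)×5.34 = 82.45 m²; P = b + 2y√(1+z²) = 4.76 + 2×5.34×2.236 = 28.64 m.
Hydraulic radius R = A/P = 82.45/28.64 = 2.879 m.
From Manning's equation, V = (1/n) R^(2/3) S^(1/2) = (1/0.033) × 2.879^(2/3) × 0.0012^(1/2) = 2.12 m/s.

V = 2.12 m/s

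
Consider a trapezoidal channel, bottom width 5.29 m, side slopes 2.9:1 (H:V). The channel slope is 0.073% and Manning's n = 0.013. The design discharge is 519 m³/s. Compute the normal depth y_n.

Manning's equation rearranged: A R^(2/3) = nQ / (1·√S) = 0.013 × 519 / (√0.00073) = 249.7.
At y = 6.85 m: A R^(2/3) = 407.9 — over.
At y = 4.65 m: A R^(2/3) = 164.3 — short.
At y = 5.57 m: A R^(2/3) = 249.9 — ≈ 249.7.

y_n = 5.57 m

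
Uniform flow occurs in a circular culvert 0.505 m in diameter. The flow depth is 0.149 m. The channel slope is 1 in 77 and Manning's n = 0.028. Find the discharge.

Q = 0.0389 m³/s

For a circular section of diameter D = 0.505 m at depth y = 0.149 m, the central angle is θ = 2 arccos(1 − 2y/D) = 2.297 rad. Then A = (D²/8)(θ − sin θ) = 0.04938 m² and P = Dθ/2 = 0.58 m.
Hydraulic radius R = A/P = 0.04938/0.58 = 0.08515 m.
Manning's equation: Q = (1/n) A R^(2/3) S^(1/2) = (1/0.028) × 0.04938 × 0.08515^(2/3) × 0.01299^(1/2) = 0.0389 m³/s.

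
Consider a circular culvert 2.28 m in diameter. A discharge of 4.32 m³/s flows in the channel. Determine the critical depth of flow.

y_c = 0.956 m

At critical depth, Q² T / (g A³) = 1, i.e. A³/T = Q²/g = 4.32²/9.81 = 1.902.
At y = 0.747 m: A³/T = 0.7358 — too small.
At y = 0.956 m: A³/T = 1.903 — ≈ 1.902.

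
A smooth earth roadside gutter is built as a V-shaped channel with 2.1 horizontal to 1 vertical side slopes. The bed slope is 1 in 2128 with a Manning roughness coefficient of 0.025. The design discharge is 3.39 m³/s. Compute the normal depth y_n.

y_n = 1.54 m

Manning's equation rearranged: A R^(2/3) = nQ / (1·√S) = 0.025 × 3.39 / (√0.0004699) = 3.91.
Trying y = 1.86 m: A R^(2/3) = 6.466 — too large.
Trying y = 1.07 m: A R^(2/3) = 1.48 — too small.
Trying y = 1.54 m: A R^(2/3) = 3.908 — close enough.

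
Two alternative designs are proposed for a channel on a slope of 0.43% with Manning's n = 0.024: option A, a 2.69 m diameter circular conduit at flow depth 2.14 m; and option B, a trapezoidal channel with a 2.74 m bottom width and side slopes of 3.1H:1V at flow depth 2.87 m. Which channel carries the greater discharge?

channel B

Channel A: For a circular section of diameter D = 2.69 m at depth y = 2.14 m, the central angle is θ = 2 arccos(1 − 2y/D) = 4.406 rad. Then A = (D²/8)(θ − sin θ) = 4.848 m² and P = Dθ/2 = 5.927 m. Hydraulic radius R = A/P = 4.848/5.927 = 0.818 m. Q_A = (1/0.024)·4.848·0.818^(2/3)·√0.0043 = 11.59 m³/s.
Channel B: With bottom width b = 2.74 m and side slope z = 3.1: A = (b + zy)y = (2.74 + 3.1×2.87)×2.87 = 33.4 m²; P = b + 2y√(1+z²) = 2.74 + 2×2.87×3.257 = 21.44 m. Hydraulic radius R = A/P = 33.4/21.44 = 1.558 m. Q_B = (1/0.024)·33.4·1.558^(2/3)·√0.0043 = 122.6 m³/s.
Q_A = 11.59 m³/s vs Q_B = 122.6 m³/s, so channel B carries more.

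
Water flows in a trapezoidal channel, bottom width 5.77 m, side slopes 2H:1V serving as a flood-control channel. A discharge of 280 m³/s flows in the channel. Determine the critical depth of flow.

y_c = 4.04 m

At critical depth, Q² T / (g A³) = 1, i.e. A³/T = Q²/g = 280²/9.81 = 7992.
Trying y = 5.04 m: A³/T = 19660 — high.
Trying y = 2.9 m: A³/T = 2175 — low.
Trying y = 4.04 m: A³/T = 7988 — ≈ 7992.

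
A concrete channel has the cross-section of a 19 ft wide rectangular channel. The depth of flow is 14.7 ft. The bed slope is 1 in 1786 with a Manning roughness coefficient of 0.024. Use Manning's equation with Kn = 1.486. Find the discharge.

Flow area A = b·y = 19 × 14.7 = 279.3 ft². Wetted perimeter P = b + 2y = 19 + 2×14.7 = 48.4 ft.
Hydraulic radius R = A/P = 279.3/48.4 = 5.771 ft.
Manning's equation: Q = (1.486/n) A R^(2/3) S^(1/2) = (1.486/0.024) × 279.3 × 5.771^(2/3) × 0.0005599^(1/2) = 1320 ft³/s.

Q = 1320 ft³/s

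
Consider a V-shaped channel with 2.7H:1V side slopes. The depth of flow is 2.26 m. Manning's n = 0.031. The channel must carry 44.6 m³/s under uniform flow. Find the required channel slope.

S = 0.0093

For a triangular section with side slope z = 2.7: A = zy² = 2.7×2.26² = 13.79 m²; P = 2y√(1+z²) = 2×2.26×2.879 = 13.01 m.
Hydraulic radius R = A/P = 13.79/13.01 = 1.06 m.
From Manning's equation, S = [nQ / (1 A R^(2/3))]² = [0.031 × 44.6 / (1 × 13.79 × 1.06^(2/3))]² = 0.0093.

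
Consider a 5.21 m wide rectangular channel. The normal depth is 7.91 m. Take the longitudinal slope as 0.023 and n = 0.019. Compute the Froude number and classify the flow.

Flow area A = b·y = 5.21 × 7.91 = 41.21 m². Wetted perimeter P = b + 2y = 5.21 + 2×7.91 = 21.03 m.
Hydraulic radius R = A/P = 41.21/21.03 = 1.96 m.
V = (1/n) R^(2/3) √S = (1/0.019) × 1.96^(2/3) × √0.023 = 12.5 m/s. Hydraulic depth D_h = A/T = 41.21/5.21 = 7.91 m.
Froude number Fr = V/√(g·D_h) = 12.5/√(9.81×7.91) = 1.42, which is greater than 1, so the flow is supercritical.

supercritical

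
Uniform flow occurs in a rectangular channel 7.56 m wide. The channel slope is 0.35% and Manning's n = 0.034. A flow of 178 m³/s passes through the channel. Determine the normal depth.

Manning's equation rearranged: A R^(2/3) = nQ / (1·√S) = 0.034 × 178 / (√0.0035) = 102.3.
Try y = 8.25 m: A R^(2/3) = 117.7 — over.
Try y = 6.51 m: A R^(2/3) = 88.01 — short.
Try y = 7.35 m: A R^(2/3) = 102.3 — ≈ 102.3.

y_n = 7.35 m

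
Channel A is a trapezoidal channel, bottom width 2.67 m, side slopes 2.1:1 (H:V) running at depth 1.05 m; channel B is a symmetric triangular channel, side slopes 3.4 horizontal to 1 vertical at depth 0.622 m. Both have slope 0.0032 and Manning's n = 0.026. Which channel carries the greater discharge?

Channel A: With bottom width b = 2.67 m and side slope z = 2.1: A = (b + zy)y = (2.67 + 2.1×1.05)×1.05 = 5.119 m²; P = b + 2y√(1+z²) = 2.67 + 2×1.05×2.326 = 7.554 m. Hydraulic radius R = A/P = 5.119/7.554 = 0.6776 m. Q_A = (1/0.026)·5.119·0.6776^(2/3)·√0.0032 = 8.592 m³/s.
Channel B: For a triangular section with side slope z = 3.4: A = zy² = 3.4×0.622² = 1.315 m²; P = 2y√(1+z²) = 2×0.622×3.544 = 4.409 m. Hydraulic radius R = A/P = 1.315/4.409 = 0.2984 m. Q_B = (1/0.026)·1.315·0.2984^(2/3)·√0.0032 = 1.278 m³/s.
Q_A = 8.592 m³/s vs Q_B = 1.278 m³/s, so channel A carries more.

channel A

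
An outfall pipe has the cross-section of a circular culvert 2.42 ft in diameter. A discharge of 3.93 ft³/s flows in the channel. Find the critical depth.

y_c = 0.657 ft

At critical depth, Q² T / (g A³) = 1, i.e. A³/T = Q²/g = 3.93²/32.2 = 0.4797.
At y = 0.503 ft: A³/T = 0.1687 — low.
At y = 0.797 ft: A³/T = 1.011 — high.
At y = 0.657 ft: A³/T = 0.4782 — close enough.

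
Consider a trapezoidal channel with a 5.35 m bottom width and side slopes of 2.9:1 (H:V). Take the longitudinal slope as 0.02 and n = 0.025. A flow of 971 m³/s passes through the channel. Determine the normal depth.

Manning's equation rearranged: A R^(2/3) = nQ / (1·√S) = 0.025 × 971 / (√0.02) = 171.7.
Trying y = 3.52 m: A R^(2/3) = 87.87 — low.
Trying y = 5.46 m: A R^(2/3) = 239.4 — high.
Trying y = 4.73 m: A R^(2/3) = 171.6 — matches.

y_n = 4.73 m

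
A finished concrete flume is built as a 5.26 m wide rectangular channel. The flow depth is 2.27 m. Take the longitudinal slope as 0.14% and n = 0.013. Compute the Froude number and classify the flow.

Flow area A = b·y = 5.26 × 2.27 = 11.94 m². Wetted perimeter P = b + 2y = 5.26 + 2×2.27 = 9.8 m.
Hydraulic radius R = A/P = 11.94/9.8 = 1.218 m.
V = (1/n) R^(2/3) √S = (1/0.013) × 1.218^(2/3) × √0.0014 = 3.283 m/s. Hydraulic depth D_h = A/T = 11.94/5.26 = 2.27 m.
Froude number Fr = V/√(g·D_h) = 3.283/√(9.81×2.27) = 0.696, which is less than 1, so the flow is subcritical.

subcritical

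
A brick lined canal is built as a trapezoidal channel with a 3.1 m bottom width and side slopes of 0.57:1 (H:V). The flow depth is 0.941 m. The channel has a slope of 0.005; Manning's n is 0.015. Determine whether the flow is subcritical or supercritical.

With bottom width b = 3.1 m and side slope z = 0.57: A = (b + zy)y = (3.1 + 0.57×0.941)×0.941 = 3.422 m²; P = b + 2y√(1+z²) = 3.1 + 2×0.941×1.151 = 5.266 m.
Hydraulic radius R = A/P = 3.422/5.266 = 0.6498 m.
V = (1/n) R^(2/3) √S = (1/0.015) × 0.6498^(2/3) × √0.005 = 3.536 m/s. Hydraulic depth D_h = A/T = 3.422/4.173 = 0.82 m.
Froude number Fr = V/√(g·D_h) = 3.536/√(9.81×0.82) = 1.25, which is greater than 1, so the flow is supercritical.

supercritical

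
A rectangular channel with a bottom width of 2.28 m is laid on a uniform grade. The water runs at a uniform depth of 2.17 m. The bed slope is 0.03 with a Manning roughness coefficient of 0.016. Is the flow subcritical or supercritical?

Flow area A = b·y = 2.28 × 2.17 = 4.948 m². Wetted perimeter P = b + 2y = 2.28 + 2×2.17 = 6.62 m.
Hydraulic radius R = A/P = 4.948/6.62 = 0.7474 m.
V = (1/n) R^(2/3) √S = (1/0.016) × 0.7474^(2/3) × √0.03 = 8.915 m/s. Hydraulic depth D_h = A/T = 4.948/2.28 = 2.17 m.
Froude number Fr = V/√(g·D_h) = 8.915/√(9.81×2.17) = 1.93, which is greater than 1, so the flow is supercritical.

supercritical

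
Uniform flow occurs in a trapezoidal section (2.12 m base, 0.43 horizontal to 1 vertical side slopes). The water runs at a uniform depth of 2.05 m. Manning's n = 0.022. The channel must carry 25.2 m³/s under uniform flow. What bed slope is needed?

With bottom width b = 2.12 m and side slope z = 0.43: A = (b + zy)y = (2.12 + 0.43×2.05)×2.05 = 6.153 m²; P = b + 2y√(1+z²) = 2.12 + 2×2.05×1.089 = 6.583 m.
Hydraulic radius R = A/P = 6.153/6.583 = 0.9347 m.
From Manning's equation, S = [nQ / (1 A R^(2/3))]² = [0.022 × 25.2 / (1 × 6.153 × 0.9347^(2/3))]² = 0.00888.

S = 0.00888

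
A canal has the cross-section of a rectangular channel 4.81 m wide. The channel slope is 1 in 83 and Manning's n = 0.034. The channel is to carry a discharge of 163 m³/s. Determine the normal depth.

Manning's equation rearranged: A R^(2/3) = nQ / (1·√S) = 0.034 × 163 / (√0.01205) = 50.49.
At y = 6.31 m: A R^(2/3) = 43.93 — short.
At y = 9 m: A R^(2/3) = 66.36 — over.
At y = 7.1 m: A R^(2/3) = 50.47 — close enough.

y_n = 7.1 m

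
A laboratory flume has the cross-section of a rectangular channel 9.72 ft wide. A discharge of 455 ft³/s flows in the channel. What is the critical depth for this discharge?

y_c = 4.08 ft

For a rectangular channel, critical depth y_c = (q²/g)^(1/3) where q = Q/b = 455/9.72 = 46.81 ft²/s.
So y_c = (46.81²/32.2)^(1/3) = 4.08 ft.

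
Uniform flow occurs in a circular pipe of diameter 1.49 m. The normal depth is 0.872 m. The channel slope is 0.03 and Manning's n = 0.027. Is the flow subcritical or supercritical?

For a circular section of diameter D = 1.49 m at depth y = 0.872 m, the central angle is θ = 2 arccos(1 − 2y/D) = 3.484 rad. Then A = (D²/8)(θ − sin θ) = 1.06 m² and P = Dθ/2 = 2.596 m.
Hydraulic radius R = A/P = 1.06/2.596 = 0.4084 m.
V = (1/n) R^(2/3) √S = (1/0.027) × 0.4084^(2/3) × √0.03 = 3.531 m/s. Hydraulic depth D_h = A/T = 1.06/1.468 = 0.7221 m.
Froude number Fr = V/√(g·D_h) = 3.531/√(9.81×0.7221) = 1.33, which is greater than 1, so the flow is supercritical.

supercritical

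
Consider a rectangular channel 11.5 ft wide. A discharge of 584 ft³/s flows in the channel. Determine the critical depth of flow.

For a rectangular channel, critical depth y_c = (q²/g)^(1/3) where q = Q/b = 584/11.5 = 50.78 ft²/s.
So y_c = (50.78²/32.2)^(1/3) = 4.31 ft.

y_c = 4.31 ft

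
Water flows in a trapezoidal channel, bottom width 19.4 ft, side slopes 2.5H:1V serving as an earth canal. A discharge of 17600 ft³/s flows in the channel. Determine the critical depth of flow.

y_c = 16.4 ft

At critical depth, Q² T / (g A³) = 1, i.e. A³/T = Q²/g = 17600²/32.2 = 9620000.
Trying y = 14.5 ft: A³/T = 5717000 — short.
Trying y = 16.4 ft: A³/T = 9585000 — ≈ 9620000.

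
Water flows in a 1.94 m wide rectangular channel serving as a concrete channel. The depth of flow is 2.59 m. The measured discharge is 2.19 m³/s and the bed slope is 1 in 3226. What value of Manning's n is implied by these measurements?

n = 0.032

Flow area A = b·y = 1.94 × 2.59 = 5.025 m². Wetted perimeter P = b + 2y = 1.94 + 2×2.59 = 7.12 m.
Hydraulic radius R = A/P = 5.025/7.12 = 0.7057 m.
Rearranging Manning's equation: n = (1/Q) A R^(2/3) S^(1/2) = (1/2.19) × 5.025 × 0.7057^(2/3) × √0.00031 = 0.032.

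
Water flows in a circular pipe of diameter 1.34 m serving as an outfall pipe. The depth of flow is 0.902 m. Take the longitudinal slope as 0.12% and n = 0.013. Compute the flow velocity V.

For a circular section of diameter D = 1.34 m at depth y = 0.902 m, the central angle is θ = 2 arccos(1 − 2y/D) = 3.849 rad. Then A = (D²/8)(θ − sin θ) = 1.01 m² and P = Dθ/2 = 2.579 m.
Hydraulic radius R = A/P = 1.01/2.579 = 0.3915 m.
From Manning's equation, V = (1/n) R^(2/3) S^(1/2) = (1/0.013) × 0.3915^(2/3) × 0.0012^(1/2) = 1.43 m/s.

V = 1.43 m/s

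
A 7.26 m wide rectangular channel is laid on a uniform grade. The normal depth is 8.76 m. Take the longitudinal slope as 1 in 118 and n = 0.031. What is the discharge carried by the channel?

Q = 354 m³/s

Flow area A = b·y = 7.26 × 8.76 = 63.6 m². Wetted perimeter P = b + 2y = 7.26 + 2×8.76 = 24.78 m.
Hydraulic radius R = A/P = 63.6/24.78 = 2.566 m.
Manning's equation: Q = (1/n) A R^(2/3) S^(1/2) = (1/0.031) × 63.6 × 2.566^(2/3) × 0.008475^(1/2) = 354 m³/s.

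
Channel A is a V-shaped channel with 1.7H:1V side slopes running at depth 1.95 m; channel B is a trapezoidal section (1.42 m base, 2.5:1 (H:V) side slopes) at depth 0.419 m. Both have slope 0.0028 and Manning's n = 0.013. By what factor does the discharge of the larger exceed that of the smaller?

13

Channel A: For a triangular section with side slope z = 1.7: A = zy² = 1.7×1.95² = 6.464 m²; P = 2y√(1+z²) = 2×1.95×1.972 = 7.692 m. Hydraulic radius R = A/P = 6.464/7.692 = 0.8404 m. Q_A = (1/0.013)·6.464·0.8404^(2/3)·√0.0028 = 23.43 m³/s.
Channel B: With bottom width b = 1.42 m and side slope z = 2.5: A = (b + zy)y = (1.42 + 2.5×0.419)×0.419 = 1.034 m²; P = b + 2y√(1+z²) = 1.42 + 2×0.419×2.693 = 3.676 m. Hydraulic radius R = A/P = 1.034/3.676 = 0.2812 m. Q_B = (1/0.013)·1.034·0.2812^(2/3)·√0.0028 = 1.806 m³/s.
The larger discharge is 23.43 m³/s and the smaller is 1.806 m³/s; the ratio is 13.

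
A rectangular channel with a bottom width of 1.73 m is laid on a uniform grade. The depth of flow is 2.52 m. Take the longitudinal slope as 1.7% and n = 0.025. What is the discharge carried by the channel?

Q = 17 m³/s

Flow area A = b·y = 1.73 × 2.52 = 4.36 m². Wetted perimeter P = b + 2y = 1.73 + 2×2.52 = 6.77 m.
Hydraulic radius R = A/P = 4.36/6.77 = 0.644 m.
Manning's equation: Q = (1/n) A R^(2/3) S^(1/2) = (1/0.025) × 4.36 × 0.644^(2/3) × 0.017^(1/2) = 17 m³/s.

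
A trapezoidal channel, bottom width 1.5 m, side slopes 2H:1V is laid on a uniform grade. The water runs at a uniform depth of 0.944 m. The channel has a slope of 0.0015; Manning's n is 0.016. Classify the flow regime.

subcritical

With bottom width b = 1.5 m and side slope z = 2: A = (b + zy)y = (1.5 + 2×0.944)×0.944 = 3.198 m²; P = b + 2y√(1+z²) = 1.5 + 2×0.944×2.236 = 5.722 m.
Hydraulic radius R = A/P = 3.198/5.722 = 0.559 m.
V = (1/n) R^(2/3) √S = (1/0.016) × 0.559^(2/3) × √0.0015 = 1.643 m/s. Hydraulic depth D_h = A/T = 3.198/5.276 = 0.6062 m.
Froude number Fr = V/√(g·D_h) = 1.643/√(9.81×0.6062) = 0.674, which is less than 1, so the flow is subcritical.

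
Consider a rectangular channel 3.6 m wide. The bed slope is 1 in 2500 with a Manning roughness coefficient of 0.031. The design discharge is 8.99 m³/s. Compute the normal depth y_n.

y_n = 3.46 m

Manning's equation rearranged: A R^(2/3) = nQ / (1·√S) = 0.031 × 8.99 / (√0.0004) = 13.93.
Trying y = 4.21 m: A R^(2/3) = 17.69 — high.
Trying y = 2.82 m: A R^(2/3) = 10.81 — low.
Trying y = 3.46 m: A R^(2/3) = 13.94 — close enough.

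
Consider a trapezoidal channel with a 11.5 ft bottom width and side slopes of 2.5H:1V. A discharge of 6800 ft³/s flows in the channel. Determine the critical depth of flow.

At critical depth, Q² T / (g A³) = 1, i.e. A³/T = Q²/g = 6800²/32.2 = 1436000.
At y = 9.03 ft: A³/T = 514200 — low.
At y = 13.6 ft: A³/T = 2980000 — high.
At y = 11.5 ft: A³/T = 1437000 — ≈ 1436000.

y_c = 11.5 ft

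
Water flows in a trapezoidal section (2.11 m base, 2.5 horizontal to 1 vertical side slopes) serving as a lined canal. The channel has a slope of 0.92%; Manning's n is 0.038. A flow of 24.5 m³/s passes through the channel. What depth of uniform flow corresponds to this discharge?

y_n = 1.64 m

Manning's equation rearranged: A R^(2/3) = nQ / (1·√S) = 0.038 × 24.5 / (√0.0092) = 9.706.
Trying y = 2.04 m: A R^(2/3) = 15.89 — too large.
Trying y = 1.64 m: A R^(2/3) = 9.709 — matches.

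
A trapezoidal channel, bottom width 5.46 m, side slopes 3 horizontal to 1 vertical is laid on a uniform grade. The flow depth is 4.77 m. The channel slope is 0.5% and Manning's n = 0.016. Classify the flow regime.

supercritical

With bottom width b = 5.46 m and side slope z = 3: A = (b + zy)y = (5.46 + 3×4.77)×4.77 = 94.3 m²; P = b + 2y√(1+z²) = 5.46 + 2×4.77×3.162 = 35.63 m.
Hydraulic radius R = A/P = 94.3/35.63 = 2.647 m.
V = (1/n) R^(2/3) √S = (1/0.016) × 2.647^(2/3) × √0.005 = 8.456 m/s. Hydraulic depth D_h = A/T = 94.3/34.08 = 2.767 m.
Froude number Fr = V/√(g·D_h) = 8.456/√(9.81×2.767) = 1.62, which is greater than 1, so the flow is supercritical.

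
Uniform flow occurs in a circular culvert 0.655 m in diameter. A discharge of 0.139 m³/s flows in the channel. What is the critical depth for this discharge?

At critical depth, Q² T / (g A³) = 1, i.e. A³/T = Q²/g = 0.139²/9.81 = 0.00197.
Trying y = 0.297 m: A³/T = 0.005024 — high.
Trying y = 0.233 m: A³/T = 0.001978 — close enough.

y_c = 0.233 m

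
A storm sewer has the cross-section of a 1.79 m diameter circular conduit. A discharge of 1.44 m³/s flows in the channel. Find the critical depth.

At critical depth, Q² T / (g A³) = 1, i.e. A³/T = Q²/g = 1.44²/9.81 = 0.2114.
Try y = 0.741 m: A³/T = 0.5403 — over.
Try y = 0.493 m: A³/T = 0.112 — short.
Try y = 0.581 m: A³/T = 0.2117 — ≈ 0.2114.

y_c = 0.581 m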